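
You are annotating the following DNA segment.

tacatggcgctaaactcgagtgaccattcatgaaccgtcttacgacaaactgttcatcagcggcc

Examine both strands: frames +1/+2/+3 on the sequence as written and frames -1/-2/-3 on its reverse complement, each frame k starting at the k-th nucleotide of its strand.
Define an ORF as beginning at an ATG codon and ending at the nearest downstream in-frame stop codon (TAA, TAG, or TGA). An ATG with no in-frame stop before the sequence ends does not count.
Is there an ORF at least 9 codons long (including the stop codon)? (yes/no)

Reverse complement (5'→3'): GGCCGCTGATGAACAGTTTGTCGTAAGACGGTTCATGAATGGTCACTCGAGTTTAGCGCCATGTA
Frame +1: TAC ATG GCG CTA AAC TCG AGT GAC CAT TCA TGA ACC GTC TTA CGA CAA ACT GTT CAT CAG CGG — ATG at 4, stop TGA at 31 → 30 nt.
Frame +2: ACA TGG CGC TAA ACT CGA GTG ACC ATT CAT GAA CCG TCT TAC GAC AAA CTG TTC ATC AGC GGC — no ATG→stop ORF.
Frame +3: CAT GGC GCT AAA CTC GAG TGA CCA TTC ATG AAC CGT CTT ACG ACA AAC TGT TCA TCA GCG GCC — no ATG→stop ORF.
Frame -1: GGC CGC TGA TGA ACA GTT TGT CGT AAG ACG GTT CAT GAA TGG TCA CTC GAG TTT AGC GCC ATG — no ATG→stop ORF.
Frame -2: GCC GCT GAT GAA CAG TTT GTC GTA AGA CGG TTC ATG AAT GGT CAC TCG AGT TTA GCG CCA TGT — no ATG→stop ORF.
Frame -3: CCG CTG ATG AAC AGT TTG TCG TAA GAC GGT TCA TGA ATG GTC ACT CGA GTT TAG CGC CAT GTA — ATG at 9, stop TAA at 24 → 18 nt; ATG at 39, stop TAG at 54 → 18 nt.
Frame +1 has an ORF of 10 codons (positions 4–33) ≥ 9, so yes.

yes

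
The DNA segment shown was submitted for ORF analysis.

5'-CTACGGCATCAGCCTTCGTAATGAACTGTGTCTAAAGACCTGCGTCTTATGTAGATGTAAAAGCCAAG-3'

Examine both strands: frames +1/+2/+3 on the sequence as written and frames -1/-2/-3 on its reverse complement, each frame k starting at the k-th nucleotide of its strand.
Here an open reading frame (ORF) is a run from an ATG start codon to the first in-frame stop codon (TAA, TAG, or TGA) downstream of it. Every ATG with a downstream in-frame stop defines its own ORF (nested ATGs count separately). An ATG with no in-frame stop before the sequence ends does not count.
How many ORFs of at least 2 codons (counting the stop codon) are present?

Reverse complement (5'→3'): CTTGGCTTTTACATCTACATAAGACGCAGGTCTTTAGACACAGTTCATTACGAAGGCTGATGCCGTAG
Frame +1: CTA CGG CAT CAG CCT TCG TAA TGA ACT GTG TCT AAA GAC CTG CGT CTT ATG TAG ATG TAA AAG CCA — ATG at 49, stop TAG at 52 → 6 nt; ATG at 55, stop TAA at 58 → 6 nt.
Frame +2: TAC GGC ATC AGC CTT CGT AAT GAA CTG TGT CTA AAG ACC TGC GTC TTA TGT AGA TGT AAA AGC CAA — no ATG→stop ORF.
Frame +3: ACG GCA TCA GCC TTC GTA ATG AAC TGT GTC TAA AGA CCT GCG TCT TAT GTA GAT GTA AAA GCC AAG — ATG at 21, stop TAA at 33 → 15 nt.
Frame -1: CTT GGC TTT TAC ATC TAC ATA AGA CGC AGG TCT TTA GAC ACA GTT CAT TAC GAA GGC TGA TGC CGT — no ATG→stop ORF.
Frame -2: TTG GCT TTT ACA TCT ACA TAA GAC GCA GGT CTT TAG ACA CAG TTC ATT ACG AAG GCT GAT GCC GTA — no ATG→stop ORF.
Frame -3: TGG CTT TTA CAT CTA CAT AAG ACG CAG GTC TTT AGA CAC AGT TCA TTA CGA AGG CTG ATG CCG TAG — ATG at 60, stop TAG at 66 → 9 nt.
ORFs ≥ 2 codons: frame +1 49–54 (2 codons), frame +1 55–60 (2 codons), frame +3 21–35 (5 codons), frame -3 60–68 (3 codons). Count = 4.

4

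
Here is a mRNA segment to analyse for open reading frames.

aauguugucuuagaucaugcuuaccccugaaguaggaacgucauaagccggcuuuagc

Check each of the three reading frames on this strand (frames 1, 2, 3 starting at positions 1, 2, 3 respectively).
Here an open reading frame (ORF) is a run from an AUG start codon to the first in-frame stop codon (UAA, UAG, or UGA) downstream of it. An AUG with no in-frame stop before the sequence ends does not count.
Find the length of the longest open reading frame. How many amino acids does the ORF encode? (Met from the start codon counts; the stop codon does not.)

9

Frame 1: AAU GUU GUC UUA GAU CAU GCU UAC CCC UGA AGU AGG AAC GUC AUA AGC CGG CUU UAG — no AUG→stop ORF.
Frame 2: AUG UUG UCU UAG AUC AUG CUU ACC CCU GAA GUA GGA ACG UCA UAA GCC GGC UUU AGC — AUG at 2, stop UAG at 11 → 12 nt; AUG at 17, stop UAA at 44 → 30 nt.
Frame 3: UGU UGU CUU AGA UCA UGC UUA CCC CUG AAG UAG GAA CGU CAU AAG CCG GCU UUA — no AUG→stop ORF.
Longest: frame 2, positions 17–46, 30 nt = 10 codons = 9 aa. → 9 amino acids.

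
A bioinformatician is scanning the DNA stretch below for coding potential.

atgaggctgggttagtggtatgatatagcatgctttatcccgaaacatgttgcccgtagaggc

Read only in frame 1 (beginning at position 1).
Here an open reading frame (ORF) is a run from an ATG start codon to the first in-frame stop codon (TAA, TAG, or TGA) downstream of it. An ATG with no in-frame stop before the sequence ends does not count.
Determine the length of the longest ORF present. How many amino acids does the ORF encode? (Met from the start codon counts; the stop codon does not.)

4

Frame 1: ATG AGG CTG GGT TAG TGG TAT GAT ATA GCA TGC TTT ATC CCG AAA CAT GTT GCC CGT AGA GGC — ATG at 1, stop TAG at 13 → 15 nt.
Longest: frame 1, positions 1–15, 15 nt = 5 codons = 4 aa. → 4 amino acids.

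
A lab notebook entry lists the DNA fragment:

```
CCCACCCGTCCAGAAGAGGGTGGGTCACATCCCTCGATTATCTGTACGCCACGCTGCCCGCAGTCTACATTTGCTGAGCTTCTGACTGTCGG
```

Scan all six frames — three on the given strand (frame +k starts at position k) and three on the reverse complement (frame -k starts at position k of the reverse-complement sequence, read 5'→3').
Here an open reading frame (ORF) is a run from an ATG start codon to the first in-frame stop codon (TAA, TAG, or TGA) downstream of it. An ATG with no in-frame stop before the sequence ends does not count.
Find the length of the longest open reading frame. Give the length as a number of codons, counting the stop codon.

2

Reverse complement (5'→3'): CCGACAGTCAGAAGCTCAGCAAATGTAGACTGCGGGCAGCGTGGCGTACAGATAATCGAGGGATGTGACCCACCCTCTTCTGGACGGGTGGG
Frame +1: CCC ACC CGT CCA GAA GAG GGT GGG TCA CAT CCC TCG ATT ATC TGT ACG CCA CGC TGC CCG CAG TCT ACA TTT GCT GAG CTT CTG ACT GTC — no ATG→stop ORF.
Frame +2: CCA CCC GTC CAG AAG AGG GTG GGT CAC ATC CCT CGA TTA TCT GTA CGC CAC GCT GCC CGC AGT CTA CAT TTG CTG AGC TTC TGA CTG TCG — no ATG→stop ORF.
Frame +3: CAC CCG TCC AGA AGA GGG TGG GTC ACA TCC CTC GAT TAT CTG TAC GCC ACG CTG CCC GCA GTC TAC ATT TGC TGA GCT TCT GAC TGT CGG — no ATG→stop ORF.
Frame -1: CCG ACA GTC AGA AGC TCA GCA AAT GTA GAC TGC GGG CAG CGT GGC GTA CAG ATA ATC GAG GGA TGT GAC CCA CCC TCT TCT GGA CGG GTG — no ATG→stop ORF.
Frame -2: CGA CAG TCA GAA GCT CAG CAA ATG TAG ACT GCG GGC AGC GTG GCG TAC AGA TAA TCG AGG GAT GTG ACC CAC CCT CTT CTG GAC GGG TGG — ATG at 23, stop TAG at 26 → 6 nt.
Frame -3: GAC AGT CAG AAG CTC AGC AAA TGT AGA CTG CGG GCA GCG TGG CGT ACA GAT AAT CGA GGG ATG TGA CCC ACC CTC TTC TGG ACG GGT GGG — ATG at 63, stop TGA at 66 → 6 nt.
Longest: frame -2, positions 23–28, 6 nt = 2 codons = 1 aa. → 2 codons.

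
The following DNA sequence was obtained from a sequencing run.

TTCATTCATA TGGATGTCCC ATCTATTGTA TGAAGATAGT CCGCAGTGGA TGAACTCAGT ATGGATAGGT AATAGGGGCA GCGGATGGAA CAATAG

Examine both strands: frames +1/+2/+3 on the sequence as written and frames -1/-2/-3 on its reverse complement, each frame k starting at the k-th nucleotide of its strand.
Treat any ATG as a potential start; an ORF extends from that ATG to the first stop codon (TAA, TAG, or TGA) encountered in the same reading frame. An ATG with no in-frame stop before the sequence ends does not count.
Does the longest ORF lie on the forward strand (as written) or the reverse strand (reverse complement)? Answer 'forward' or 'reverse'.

forward

Reverse complement (5'→3'): CTATTGTTCCATCCGCTGCCCCTATTACCTATCCATACTGAGTTCATCCACTGCGGACTATCTTCATACAATAGATGGGACATCCATATGAATGAA
Frame +1: TTC ATT CAT ATG GAT GTC CCA TCT ATT GTA TGA AGA TAG TCC GCA GTG GAT GAA CTC AGT ATG GAT AGG TAA TAG GGG CAG CGG ATG GAA CAA TAG — ATG at 10, stop TGA at 31 → 24 nt; ATG at 61, stop TAA at 70 → 12 nt; ATG at 85, stop TAG at 94 → 12 nt.
Frame +2: TCA TTC ATA TGG ATG TCC CAT CTA TTG TAT GAA GAT AGT CCG CAG TGG ATG AAC TCA GTA TGG ATA GGT AAT AGG GGC AGC GGA TGG AAC AAT — no ATG→stop ORF.
Frame +3: CAT TCA TAT GGA TGT CCC ATC TAT TGT ATG AAG ATA GTC CGC AGT GGA TGA ACT CAG TAT GGA TAG GTA ATA GGG GCA GCG GAT GGA ACA ATA — ATG at 30, stop TGA at 51 → 24 nt.
Frame -1: CTA TTG TTC CAT CCG CTG CCC CTA TTA CCT ATC CAT ACT GAG TTC ATC CAC TGC GGA CTA TCT TCA TAC AAT AGA TGG GAC ATC CAT ATG AAT GAA — no ATG→stop ORF.
Frame -2: TAT TGT TCC ATC CGC TGC CCC TAT TAC CTA TCC ATA CTG AGT TCA TCC ACT GCG GAC TAT CTT CAT ACA ATA GAT GGG ACA TCC ATA TGA ATG — no ATG→stop ORF.
Frame -3: ATT GTT CCA TCC GCT GCC CCT ATT ACC TAT CCA TAC TGA GTT CAT CCA CTG CGG ACT ATC TTC ATA CAA TAG ATG GGA CAT CCA TAT GAA TGA — ATG at 75, stop TGA at 93 → 21 nt.
Forward-strand max 24 nt; reverse-strand max 21 nt. The forward strand has the longer ORF.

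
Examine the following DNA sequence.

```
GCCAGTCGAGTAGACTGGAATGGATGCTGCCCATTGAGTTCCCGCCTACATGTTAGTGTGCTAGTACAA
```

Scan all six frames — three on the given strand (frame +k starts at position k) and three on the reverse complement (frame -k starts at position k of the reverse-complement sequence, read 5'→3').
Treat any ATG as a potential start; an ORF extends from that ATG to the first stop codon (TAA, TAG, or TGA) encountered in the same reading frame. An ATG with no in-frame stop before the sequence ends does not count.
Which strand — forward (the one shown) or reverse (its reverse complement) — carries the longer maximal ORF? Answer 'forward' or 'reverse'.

Reverse complement (5'→3'): TTGTACTAGCACACTAACATGTAGGCGGGAACTCAATGGGCAGCATCCATTCCAGTCTACTCGACTGGC
Frame +1: GCC AGT CGA GTA GAC TGG AAT GGA TGC TGC CCA TTG AGT TCC CGC CTA CAT GTT AGT GTG CTA GTA CAA — no ATG→stop ORF.
Frame +2: CCA GTC GAG TAG ACT GGA ATG GAT GCT GCC CAT TGA GTT CCC GCC TAC ATG TTA GTG TGC TAG TAC — ATG at 20, stop TGA at 35 → 18 nt; ATG at 50, stop TAG at 62 → 15 nt.
Frame +3: CAG TCG AGT AGA CTG GAA TGG ATG CTG CCC ATT GAG TTC CCG CCT ACA TGT TAG TGT GCT AGT ACA — ATG at 24, stop TAG at 54 → 33 nt.
Frame -1: TTG TAC TAG CAC ACT AAC ATG TAG GCG GGA ACT CAA TGG GCA GCA TCC ATT CCA GTC TAC TCG ACT GGC — ATG at 19, stop TAG at 22 → 6 nt.
Frame -2: TGT ACT AGC ACA CTA ACA TGT AGG CGG GAA CTC AAT GGG CAG CAT CCA TTC CAG TCT ACT CGA CTG — no ATG→stop ORF.
Frame -3: GTA CTA GCA CAC TAA CAT GTA GGC GGG AAC TCA ATG GGC AGC ATC CAT TCC AGT CTA CTC GAC TGG — no ATG→stop ORF.
Forward-strand max 33 nt; reverse-strand max 6 nt. The forward strand has the longer ORF.

forward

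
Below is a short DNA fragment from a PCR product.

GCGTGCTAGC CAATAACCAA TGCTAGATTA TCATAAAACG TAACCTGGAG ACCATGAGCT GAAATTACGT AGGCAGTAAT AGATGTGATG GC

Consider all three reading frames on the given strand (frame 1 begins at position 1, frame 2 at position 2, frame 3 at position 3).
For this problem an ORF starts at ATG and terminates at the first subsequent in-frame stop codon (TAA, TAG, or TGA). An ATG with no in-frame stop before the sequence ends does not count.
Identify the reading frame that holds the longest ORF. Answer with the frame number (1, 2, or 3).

Frame 1: GCG TGC TAG CCA ATA ACC AAT GCT AGA TTA TCA TAA AAC GTA ACC TGG AGA CCA TGA GCT GAA ATT ACG TAG GCA GTA ATA GAT GTG ATG — no ATG→stop ORF.
Frame 2: CGT GCT AGC CAA TAA CCA ATG CTA GAT TAT CAT AAA ACG TAA CCT GGA GAC CAT GAG CTG AAA TTA CGT AGG CAG TAA TAG ATG TGA TGG — ATG at 20, stop TAA at 41 → 24 nt; ATG at 83, stop TGA at 86 → 6 nt.
Frame 3: GTG CTA GCC AAT AAC CAA TGC TAG ATT ATC ATA AAA CGT AAC CTG GAG ACC ATG AGC TGA AAT TAC GTA GGC AGT AAT AGA TGT GAT GGC — ATG at 54, stop TGA at 60 → 9 nt.
Longest ORF is 24 nt in frame 2 (positions 20–43).

2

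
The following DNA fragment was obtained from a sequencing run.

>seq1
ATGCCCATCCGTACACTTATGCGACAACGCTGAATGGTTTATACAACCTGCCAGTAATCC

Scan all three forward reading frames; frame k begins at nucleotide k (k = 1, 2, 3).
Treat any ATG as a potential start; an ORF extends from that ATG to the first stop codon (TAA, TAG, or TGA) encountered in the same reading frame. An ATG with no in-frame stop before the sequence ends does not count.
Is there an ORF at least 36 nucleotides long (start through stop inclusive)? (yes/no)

Frame 1: ATG CCC ATC CGT ACA CTT ATG CGA CAA CGC TGA ATG GTT TAT ACA ACC TGC CAG TAA TCC — ATG at 1, stop TGA at 31 → 33 nt; ATG at 19, stop TGA at 31 → 15 nt; ATG at 34, stop TAA at 55 → 24 nt.
Frame 2: TGC CCA TCC GTA CAC TTA TGC GAC AAC GCT GAA TGG TTT ATA CAA CCT GCC AGT AAT — no ATG→stop ORF.
Frame 3: GCC CAT CCG TAC ACT TAT GCG ACA ACG CTG AAT GGT TTA TAC AAC CTG CCA GTA ATC — no ATG→stop ORF.
Largest ORF found is 33 nucleotides < 36, so no.

no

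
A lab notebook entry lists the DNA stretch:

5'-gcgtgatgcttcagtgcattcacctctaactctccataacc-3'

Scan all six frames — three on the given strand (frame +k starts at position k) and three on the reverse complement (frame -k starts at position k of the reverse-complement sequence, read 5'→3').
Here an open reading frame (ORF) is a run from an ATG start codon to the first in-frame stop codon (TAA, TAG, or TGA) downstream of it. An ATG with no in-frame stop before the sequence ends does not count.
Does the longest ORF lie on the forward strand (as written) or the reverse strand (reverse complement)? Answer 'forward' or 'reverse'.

Reverse complement (5'→3'): GGTTATGGAGAGTTAGAGGTGAATGCACTGAAGCATCACGC
Frame +1: GCG TGA TGC TTC AGT GCA TTC ACC TCT AAC TCT CCA TAA — no ATG→stop ORF.
Frame +2: CGT GAT GCT TCA GTG CAT TCA CCT CTA ACT CTC CAT AAC — no ATG→stop ORF.
Frame +3: GTG ATG CTT CAG TGC ATT CAC CTC TAA CTC TCC ATA ACC — ATG at 6, stop TAA at 27 → 24 nt.
Frame -1: GGT TAT GGA GAG TTA GAG GTG AAT GCA CTG AAG CAT CAC — no ATG→stop ORF.
Frame -2: GTT ATG GAG AGT TAG AGG TGA ATG CAC TGA AGC ATC ACG — ATG at 5, stop TAG at 14 → 12 nt; ATG at 23, stop TGA at 29 → 9 nt.
Frame -3: TTA TGG AGA GTT AGA GGT GAA TGC ACT GAA GCA TCA CGC — no ATG→stop ORF.
Forward-strand max 24 nt; reverse-strand max 12 nt. The forward strand has the longer ORF.

forward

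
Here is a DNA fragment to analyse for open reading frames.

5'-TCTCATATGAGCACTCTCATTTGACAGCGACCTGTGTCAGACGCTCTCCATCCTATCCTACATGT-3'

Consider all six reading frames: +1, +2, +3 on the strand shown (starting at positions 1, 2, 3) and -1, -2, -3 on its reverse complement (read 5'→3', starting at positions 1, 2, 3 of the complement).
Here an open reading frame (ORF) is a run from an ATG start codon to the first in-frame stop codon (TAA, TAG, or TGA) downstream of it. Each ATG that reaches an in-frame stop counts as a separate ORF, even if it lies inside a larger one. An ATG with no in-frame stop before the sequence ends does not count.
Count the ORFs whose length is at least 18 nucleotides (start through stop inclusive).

Reverse complement (5'→3'): ACATGTAGGATAGGATGGAGAGCGTCTGACACAGGTCGCTGTCAAATGAGAGTGCTCATATGAGA
Frame +1: TCT CAT ATG AGC ACT CTC ATT TGA CAG CGA CCT GTG TCA GAC GCT CTC CAT CCT ATC CTA CAT — ATG at 7, stop TGA at 22 → 18 nt.
Frame +2: CTC ATA TGA GCA CTC TCA TTT GAC AGC GAC CTG TGT CAG ACG CTC TCC ATC CTA TCC TAC ATG — no ATG→stop ORF.
Frame +3: TCA TAT GAG CAC TCT CAT TTG ACA GCG ACC TGT GTC AGA CGC TCT CCA TCC TAT CCT ACA TGT — no ATG→stop ORF.
Frame -1: ACA TGT AGG ATA GGA TGG AGA GCG TCT GAC ACA GGT CGC TGT CAA ATG AGA GTG CTC ATA TGA — ATG at 46, stop TGA at 61 → 18 nt.
Frame -2: CAT GTA GGA TAG GAT GGA GAG CGT CTG ACA CAG GTC GCT GTC AAA TGA GAG TGC TCA TAT GAG — no ATG→stop ORF.
Frame -3: ATG TAG GAT AGG ATG GAG AGC GTC TGA CAC AGG TCG CTG TCA AAT GAG AGT GCT CAT ATG AGA — ATG at 3, stop TAG at 6 → 6 nt; ATG at 15, stop TGA at 27 → 15 nt.
ORFs ≥ 18 nucleotides: frame +1 7–24 (18 nucleotides), frame -1 46–63 (18 nucleotides). Count = 2.

2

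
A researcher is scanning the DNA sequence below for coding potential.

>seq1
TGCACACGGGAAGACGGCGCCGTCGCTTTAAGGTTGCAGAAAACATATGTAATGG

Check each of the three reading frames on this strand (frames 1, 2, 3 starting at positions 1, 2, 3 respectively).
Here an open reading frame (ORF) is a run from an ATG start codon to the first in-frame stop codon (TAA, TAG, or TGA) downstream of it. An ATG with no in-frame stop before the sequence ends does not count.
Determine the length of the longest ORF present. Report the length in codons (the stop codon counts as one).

Frame 1: TGC ACA CGG GAA GAC GGC GCC GTC GCT TTA AGG TTG CAG AAA ACA TAT GTA ATG — no ATG→stop ORF.
Frame 2: GCA CAC GGG AAG ACG GCG CCG TCG CTT TAA GGT TGC AGA AAA CAT ATG TAA TGG — ATG at 47, stop TAA at 50 → 6 nt.
Frame 3: CAC ACG GGA AGA CGG CGC CGT CGC TTT AAG GTT GCA GAA AAC ATA TGT AAT — no ATG→stop ORF.
Longest: frame 2, positions 47–52, 6 nt = 2 codons = 1 aa. → 2 codons.

2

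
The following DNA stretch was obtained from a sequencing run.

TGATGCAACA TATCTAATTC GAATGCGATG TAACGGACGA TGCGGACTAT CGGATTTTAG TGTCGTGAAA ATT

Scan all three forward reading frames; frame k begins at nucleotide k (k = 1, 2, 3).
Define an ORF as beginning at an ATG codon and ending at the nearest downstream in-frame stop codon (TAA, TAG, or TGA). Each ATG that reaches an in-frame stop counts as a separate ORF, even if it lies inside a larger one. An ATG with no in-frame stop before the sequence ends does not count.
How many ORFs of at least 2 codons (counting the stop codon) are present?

3

Frame 1: TGA TGC AAC ATA TCT AAT TCG AAT GCG ATG TAA CGG ACG ATG CGG ACT ATC GGA TTT TAG TGT CGT GAA AAT — ATG at 28, stop TAA at 31 → 6 nt; ATG at 40, stop TAG at 58 → 21 nt.
Frame 2: GAT GCA ACA TAT CTA ATT CGA ATG CGA TGT AAC GGA CGA TGC GGA CTA TCG GAT TTT AGT GTC GTG AAA ATT — no ATG→stop ORF.
Frame 3: ATG CAA CAT ATC TAA TTC GAA TGC GAT GTA ACG GAC GAT GCG GAC TAT CGG ATT TTA GTG TCG TGA AAA — ATG at 3, stop TAA at 15 → 15 nt.
ORFs ≥ 2 codons: frame 1 28–33 (2 codons), frame 1 40–60 (7 codons), frame 3 3–17 (5 codons). Count = 3.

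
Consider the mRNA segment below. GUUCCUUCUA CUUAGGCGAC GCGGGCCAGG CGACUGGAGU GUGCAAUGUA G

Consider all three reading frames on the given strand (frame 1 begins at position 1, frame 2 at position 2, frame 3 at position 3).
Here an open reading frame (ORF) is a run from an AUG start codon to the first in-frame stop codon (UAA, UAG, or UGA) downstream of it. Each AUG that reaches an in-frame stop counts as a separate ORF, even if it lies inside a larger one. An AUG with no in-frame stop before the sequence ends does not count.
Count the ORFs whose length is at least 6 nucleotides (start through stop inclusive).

Frame 1: GUU CCU UCU ACU UAG GCG ACG CGG GCC AGG CGA CUG GAG UGU GCA AUG UAG — AUG at 46, stop UAG at 49 → 6 nt.
Frame 2: UUC CUU CUA CUU AGG CGA CGC GGG CCA GGC GAC UGG AGU GUG CAA UGU — no AUG→stop ORF.
Frame 3: UCC UUC UAC UUA GGC GAC GCG GGC CAG GCG ACU GGA GUG UGC AAU GUA — no AUG→stop ORF.
ORFs ≥ 6 nucleotides: frame 1 46–51 (6 nucleotides). Count = 1.

1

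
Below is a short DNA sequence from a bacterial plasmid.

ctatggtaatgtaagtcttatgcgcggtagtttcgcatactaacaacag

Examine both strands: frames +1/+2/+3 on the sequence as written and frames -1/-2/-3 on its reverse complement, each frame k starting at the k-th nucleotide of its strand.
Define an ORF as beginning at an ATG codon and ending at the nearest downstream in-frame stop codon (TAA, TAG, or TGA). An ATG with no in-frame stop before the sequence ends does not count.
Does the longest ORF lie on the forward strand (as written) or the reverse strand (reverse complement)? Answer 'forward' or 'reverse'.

Reverse complement (5'→3'): CTGTTGTTAGTATGCGAAACTACCGCGCATAAGACTTACATTACCATAG
Frame +1: CTA TGG TAA TGT AAG TCT TAT GCG CGG TAG TTT CGC ATA CTA ACA ACA — no ATG→stop ORF.
Frame +2: TAT GGT AAT GTA AGT CTT ATG CGC GGT AGT TTC GCA TAC TAA CAA CAG — ATG at 20, stop TAA at 41 → 24 nt.
Frame +3: ATG GTA ATG TAA GTC TTA TGC GCG GTA GTT TCG CAT ACT AAC AAC — ATG at 3, stop TAA at 12 → 12 nt; ATG at 9, stop TAA at 12 → 6 nt.
Frame -1: CTG TTG TTA GTA TGC GAA ACT ACC GCG CAT AAG ACT TAC ATT ACC ATA — no ATG→stop ORF.
Frame -2: TGT TGT TAG TAT GCG AAA CTA CCG CGC ATA AGA CTT ACA TTA CCA TAG — no ATG→stop ORF.
Frame -3: GTT GTT AGT ATG CGA AAC TAC CGC GCA TAA GAC TTA CAT TAC CAT — ATG at 12, stop TAA at 30 → 21 nt.
Forward-strand max 24 nt; reverse-strand max 21 nt. The forward strand has the longer ORF.

forward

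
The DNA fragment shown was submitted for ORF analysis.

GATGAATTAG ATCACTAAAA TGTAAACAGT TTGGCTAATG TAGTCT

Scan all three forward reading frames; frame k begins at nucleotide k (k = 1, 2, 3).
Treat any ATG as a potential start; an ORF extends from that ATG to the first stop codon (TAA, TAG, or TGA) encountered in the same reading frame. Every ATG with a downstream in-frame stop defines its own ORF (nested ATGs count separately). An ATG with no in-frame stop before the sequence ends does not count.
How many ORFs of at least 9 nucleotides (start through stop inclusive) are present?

Frame 1: GAT GAA TTA GAT CAC TAA AAT GTA AAC AGT TTG GCT AAT GTA GTC — no ATG→stop ORF.
Frame 2: ATG AAT TAG ATC ACT AAA ATG TAA ACA GTT TGG CTA ATG TAG TCT — ATG at 2, stop TAG at 8 → 9 nt; ATG at 20, stop TAA at 23 → 6 nt; ATG at 38, stop TAG at 41 → 6 nt.
Frame 3: TGA ATT AGA TCA CTA AAA TGT AAA CAG TTT GGC TAA TGT AGT — no ATG→stop ORF.
ORFs ≥ 9 nucleotides: frame 2 2–10 (9 nucleotides). Count = 1.

1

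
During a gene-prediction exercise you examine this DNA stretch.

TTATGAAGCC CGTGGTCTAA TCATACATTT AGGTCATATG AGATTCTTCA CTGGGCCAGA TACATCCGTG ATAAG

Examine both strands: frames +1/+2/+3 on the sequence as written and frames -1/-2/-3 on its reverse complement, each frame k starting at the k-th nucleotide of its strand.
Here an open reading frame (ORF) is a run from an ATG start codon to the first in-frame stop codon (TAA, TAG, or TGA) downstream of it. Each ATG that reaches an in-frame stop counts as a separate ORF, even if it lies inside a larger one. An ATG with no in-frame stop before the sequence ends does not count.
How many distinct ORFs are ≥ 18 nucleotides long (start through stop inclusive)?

3

Reverse complement (5'→3'): CTTATCACGGATGTATCTGGCCCAGTGAAGAATCTCATATGACCTAAATGTATGATTAGACCACGGGCTTCATAA
Frame +1: TTA TGA AGC CCG TGG TCT AAT CAT ACA TTT AGG TCA TAT GAG ATT CTT CAC TGG GCC AGA TAC ATC CGT GAT AAG — no ATG→stop ORF.
Frame +2: TAT GAA GCC CGT GGT CTA ATC ATA CAT TTA GGT CAT ATG AGA TTC TTC ACT GGG CCA GAT ACA TCC GTG ATA — no ATG→stop ORF.
Frame +3: ATG AAG CCC GTG GTC TAA TCA TAC ATT TAG GTC ATA TGA GAT TCT TCA CTG GGC CAG ATA CAT CCG TGA TAA — ATG at 3, stop TAA at 18 → 18 nt.
Frame -1: CTT ATC ACG GAT GTA TCT GGC CCA GTG AAG AAT CTC ATA TGA CCT AAA TGT ATG ATT AGA CCA CGG GCT TCA TAA — ATG at 52, stop TAA at 73 → 24 nt.
Frame -2: TTA TCA CGG ATG TAT CTG GCC CAG TGA AGA ATC TCA TAT GAC CTA AAT GTA TGA TTA GAC CAC GGG CTT CAT — ATG at 11, stop TGA at 26 → 18 nt.
Frame -3: TAT CAC GGA TGT ATC TGG CCC AGT GAA GAA TCT CAT ATG ACC TAA ATG TAT GAT TAG ACC ACG GGC TTC ATA — ATG at 39, stop TAA at 45 → 9 nt; ATG at 48, stop TAG at 57 → 12 nt.
ORFs ≥ 18 nucleotides: frame +3 3–20 (18 nucleotides), frame -1 52–75 (24 nucleotides), frame -2 11–28 (18 nucleotides). Count = 3.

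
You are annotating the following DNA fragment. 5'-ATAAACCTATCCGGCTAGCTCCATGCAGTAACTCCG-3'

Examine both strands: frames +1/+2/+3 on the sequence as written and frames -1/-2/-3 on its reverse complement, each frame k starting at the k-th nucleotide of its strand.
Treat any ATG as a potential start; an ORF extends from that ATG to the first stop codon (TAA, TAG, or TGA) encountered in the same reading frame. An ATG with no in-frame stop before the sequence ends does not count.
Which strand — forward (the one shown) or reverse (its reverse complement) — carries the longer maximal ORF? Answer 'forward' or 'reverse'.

reverse

Reverse complement (5'→3'): CGGAGTTACTGCATGGAGCTAGCCGGATAGGTTTAT
Frame +1: ATA AAC CTA TCC GGC TAG CTC CAT GCA GTA ACT CCG — no ATG→stop ORF.
Frame +2: TAA ACC TAT CCG GCT AGC TCC ATG CAG TAA CTC — ATG at 23, stop TAA at 29 → 9 nt.
Frame +3: AAA CCT ATC CGG CTA GCT CCA TGC AGT AAC TCC — no ATG→stop ORF.
Frame -1: CGG AGT TAC TGC ATG GAG CTA GCC GGA TAG GTT TAT — ATG at 13, stop TAG at 28 → 18 nt.
Frame -2: GGA GTT ACT GCA TGG AGC TAG CCG GAT AGG TTT — no ATG→stop ORF.
Frame -3: GAG TTA CTG CAT GGA GCT AGC CGG ATA GGT TTA — no ATG→stop ORF.
Forward-strand max 9 nt; reverse-strand max 18 nt. The reverse strand has the longer ORF.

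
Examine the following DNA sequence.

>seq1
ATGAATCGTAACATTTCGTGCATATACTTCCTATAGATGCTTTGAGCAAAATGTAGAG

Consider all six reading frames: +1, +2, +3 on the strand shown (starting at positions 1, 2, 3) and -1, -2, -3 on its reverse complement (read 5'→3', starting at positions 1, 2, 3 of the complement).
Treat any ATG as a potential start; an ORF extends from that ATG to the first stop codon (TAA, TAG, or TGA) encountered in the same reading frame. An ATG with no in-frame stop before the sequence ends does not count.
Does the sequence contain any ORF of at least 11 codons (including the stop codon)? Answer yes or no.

yes

Reverse complement (5'→3'): CTCTACATTTTGCTCAAAGCATCTATAGGAAGTATATGCACGAAATGTTACGATTCAT
Frame +1: ATG AAT CGT AAC ATT TCG TGC ATA TAC TTC CTA TAG ATG CTT TGA GCA AAA TGT AGA — ATG at 1, stop TAG at 34 → 36 nt; ATG at 37, stop TGA at 43 → 9 nt.
Frame +2: TGA ATC GTA ACA TTT CGT GCA TAT ACT TCC TAT AGA TGC TTT GAG CAA AAT GTA GAG — no ATG→stop ORF.
Frame +3: GAA TCG TAA CAT TTC GTG CAT ATA CTT CCT ATA GAT GCT TTG AGC AAA ATG TAG — ATG at 51, stop TAG at 54 → 6 nt.
Frame -1: CTC TAC ATT TTG CTC AAA GCA TCT ATA GGA AGT ATA TGC ACG AAA TGT TAC GAT TCA — no ATG→stop ORF.
Frame -2: TCT ACA TTT TGC TCA AAG CAT CTA TAG GAA GTA TAT GCA CGA AAT GTT ACG ATT CAT — no ATG→stop ORF.
Frame -3: CTA CAT TTT GCT CAA AGC ATC TAT AGG AAG TAT ATG CAC GAA ATG TTA CGA TTC — no ATG→stop ORF.
Frame +1 has an ORF of 12 codons (positions 1–36) ≥ 11, so yes.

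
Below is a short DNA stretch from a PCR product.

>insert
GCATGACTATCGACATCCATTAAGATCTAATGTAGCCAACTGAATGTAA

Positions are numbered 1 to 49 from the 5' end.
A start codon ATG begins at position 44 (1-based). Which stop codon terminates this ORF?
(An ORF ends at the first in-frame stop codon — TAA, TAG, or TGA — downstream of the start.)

Codons from position 44: ATG (44–46), TAA (47–49).
The first in-frame stop codon is TAA.

TAA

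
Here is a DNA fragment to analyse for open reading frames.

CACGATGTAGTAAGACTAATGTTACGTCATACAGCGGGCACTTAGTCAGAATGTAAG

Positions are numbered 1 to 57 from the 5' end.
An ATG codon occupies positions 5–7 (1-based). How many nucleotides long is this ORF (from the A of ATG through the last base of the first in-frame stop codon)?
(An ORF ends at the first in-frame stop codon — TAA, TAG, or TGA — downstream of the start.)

Codons from position 5: ATG (5–7), TAG (8–10).
TAG is the first in-frame stop; ORF spans 5–10, 6 nucleotides.

6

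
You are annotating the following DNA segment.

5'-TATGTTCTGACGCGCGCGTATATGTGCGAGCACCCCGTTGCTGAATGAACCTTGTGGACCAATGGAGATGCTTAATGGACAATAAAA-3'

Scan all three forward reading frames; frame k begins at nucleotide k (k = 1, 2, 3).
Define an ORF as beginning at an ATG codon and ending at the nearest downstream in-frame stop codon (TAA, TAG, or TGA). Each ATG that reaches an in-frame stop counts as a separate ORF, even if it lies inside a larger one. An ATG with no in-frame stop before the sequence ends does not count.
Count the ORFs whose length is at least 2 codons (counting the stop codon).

Frame 1: TAT GTT CTG ACG CGC GCG TAT ATG TGC GAG CAC CCC GTT GCT GAA TGA ACC TTG TGG ACC AAT GGA GAT GCT TAA TGG ACA ATA AAA — ATG at 22, stop TGA at 46 → 27 nt.
Frame 2: ATG TTC TGA CGC GCG CGT ATA TGT GCG AGC ACC CCG TTG CTG AAT GAA CCT TGT GGA CCA ATG GAG ATG CTT AAT GGA CAA TAA — ATG at 2, stop TGA at 8 → 9 nt; ATG at 62, stop TAA at 83 → 24 nt; ATG at 68, stop TAA at 83 → 18 nt.
Frame 3: TGT TCT GAC GCG CGC GTA TAT GTG CGA GCA CCC CGT TGC TGA ATG AAC CTT GTG GAC CAA TGG AGA TGC TTA ATG GAC AAT AAA — no ATG→stop ORF.
ORFs ≥ 2 codons: frame 1 22–48 (9 codons), frame 2 2–10 (3 codons), frame 2 62–85 (8 codons), frame 2 68–85 (6 codons). Count = 4.

4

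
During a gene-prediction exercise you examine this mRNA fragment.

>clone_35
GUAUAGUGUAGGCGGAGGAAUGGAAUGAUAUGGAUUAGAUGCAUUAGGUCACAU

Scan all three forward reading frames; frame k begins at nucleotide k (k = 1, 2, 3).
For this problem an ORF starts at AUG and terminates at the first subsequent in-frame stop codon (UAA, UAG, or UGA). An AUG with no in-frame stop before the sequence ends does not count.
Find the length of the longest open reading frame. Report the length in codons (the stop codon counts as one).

3

Frame 1: GUA UAG UGU AGG CGG AGG AAU GGA AUG AUA UGG AUU AGA UGC AUU AGG UCA CAU — no AUG→stop ORF.
Frame 2: UAU AGU GUA GGC GGA GGA AUG GAA UGA UAU GGA UUA GAU GCA UUA GGU CAC — AUG at 20, stop UGA at 26 → 9 nt.
Frame 3: AUA GUG UAG GCG GAG GAA UGG AAU GAU AUG GAU UAG AUG CAU UAG GUC ACA — AUG at 30, stop UAG at 36 → 9 nt; AUG at 39, stop UAG at 45 → 9 nt.
Longest: frame 2, positions 20–28, 9 nt = 3 codons = 2 aa. → 3 codons.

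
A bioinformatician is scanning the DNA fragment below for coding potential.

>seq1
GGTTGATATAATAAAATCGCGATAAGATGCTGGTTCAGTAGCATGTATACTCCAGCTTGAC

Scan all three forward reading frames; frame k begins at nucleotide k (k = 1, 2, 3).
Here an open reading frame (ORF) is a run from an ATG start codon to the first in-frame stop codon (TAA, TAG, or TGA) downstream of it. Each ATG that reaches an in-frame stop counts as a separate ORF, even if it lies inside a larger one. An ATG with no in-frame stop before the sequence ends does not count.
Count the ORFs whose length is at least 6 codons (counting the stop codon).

Frame 1: GGT TGA TAT AAT AAA ATC GCG ATA AGA TGC TGG TTC AGT AGC ATG TAT ACT CCA GCT TGA — ATG at 43, stop TGA at 58 → 18 nt.
Frame 2: GTT GAT ATA ATA AAA TCG CGA TAA GAT GCT GGT TCA GTA GCA TGT ATA CTC CAG CTT GAC — no ATG→stop ORF.
Frame 3: TTG ATA TAA TAA AAT CGC GAT AAG ATG CTG GTT CAG TAG CAT GTA TAC TCC AGC TTG — ATG at 27, stop TAG at 39 → 15 nt.
ORFs ≥ 6 codons: frame 1 43–60 (6 codons). Count = 1.

1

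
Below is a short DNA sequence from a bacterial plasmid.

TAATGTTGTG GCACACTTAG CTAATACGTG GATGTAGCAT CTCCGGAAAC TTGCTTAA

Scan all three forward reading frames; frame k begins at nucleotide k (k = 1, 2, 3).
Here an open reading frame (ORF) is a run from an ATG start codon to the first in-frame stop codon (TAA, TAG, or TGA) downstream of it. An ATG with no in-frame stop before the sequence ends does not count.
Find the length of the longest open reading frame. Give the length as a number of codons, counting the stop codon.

6

Frame 1: TAA TGT TGT GGC ACA CTT AGC TAA TAC GTG GAT GTA GCA TCT CCG GAA ACT TGC TTA — no ATG→stop ORF.
Frame 2: AAT GTT GTG GCA CAC TTA GCT AAT ACG TGG ATG TAG CAT CTC CGG AAA CTT GCT TAA — ATG at 32, stop TAG at 35 → 6 nt.
Frame 3: ATG TTG TGG CAC ACT TAG CTA ATA CGT GGA TGT AGC ATC TCC GGA AAC TTG CTT — ATG at 3, stop TAG at 18 → 18 nt.
Longest: frame 3, positions 3–20, 18 nt = 6 codons = 5 aa. → 6 codons.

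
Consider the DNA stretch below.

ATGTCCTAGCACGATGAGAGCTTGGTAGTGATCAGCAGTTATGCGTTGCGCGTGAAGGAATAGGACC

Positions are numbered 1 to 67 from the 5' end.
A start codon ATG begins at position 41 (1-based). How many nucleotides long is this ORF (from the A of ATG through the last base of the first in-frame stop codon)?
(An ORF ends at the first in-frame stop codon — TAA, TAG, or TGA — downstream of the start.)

15

Codons from position 41: ATG (41–43), CGT (44–46), TGC (47–49), GCG (50–52), TGA (53–55).
TGA is the first in-frame stop; ORF spans 41–55, 15 nucleotides.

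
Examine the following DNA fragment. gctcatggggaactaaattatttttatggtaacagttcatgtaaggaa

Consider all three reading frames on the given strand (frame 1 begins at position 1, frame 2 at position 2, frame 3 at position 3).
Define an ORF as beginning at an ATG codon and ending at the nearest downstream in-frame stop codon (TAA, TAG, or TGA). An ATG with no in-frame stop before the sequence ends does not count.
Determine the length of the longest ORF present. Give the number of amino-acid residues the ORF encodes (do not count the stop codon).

3

Frame 1: GCT CAT GGG GAA CTA AAT TAT TTT TAT GGT AAC AGT TCA TGT AAG GAA — no ATG→stop ORF.
Frame 2: CTC ATG GGG AAC TAA ATT ATT TTT ATG GTA ACA GTT CAT GTA AGG — ATG at 5, stop TAA at 14 → 12 nt.
Frame 3: TCA TGG GGA ACT AAA TTA TTT TTA TGG TAA CAG TTC ATG TAA GGA — ATG at 39, stop TAA at 42 → 6 nt.
Longest: frame 2, positions 5–16, 12 nt = 4 codons = 3 aa. → 3 amino acids.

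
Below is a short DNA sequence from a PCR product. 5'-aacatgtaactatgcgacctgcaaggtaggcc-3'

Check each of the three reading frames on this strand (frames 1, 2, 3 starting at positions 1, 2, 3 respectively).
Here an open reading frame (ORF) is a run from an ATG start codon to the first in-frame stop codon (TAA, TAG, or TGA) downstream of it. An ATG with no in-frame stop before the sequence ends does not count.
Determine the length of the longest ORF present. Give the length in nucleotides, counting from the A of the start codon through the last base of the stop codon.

Frame 1: AAC ATG TAA CTA TGC GAC CTG CAA GGT AGG — ATG at 4, stop TAA at 7 → 6 nt.
Frame 2: ACA TGT AAC TAT GCG ACC TGC AAG GTA GGC — no ATG→stop ORF.
Frame 3: CAT GTA ACT ATG CGA CCT GCA AGG TAG GCC — ATG at 12, stop TAG at 27 → 18 nt.
Longest: frame 3, positions 12–29, 18 nt = 6 codons = 5 aa. → 18 nucleotides.

18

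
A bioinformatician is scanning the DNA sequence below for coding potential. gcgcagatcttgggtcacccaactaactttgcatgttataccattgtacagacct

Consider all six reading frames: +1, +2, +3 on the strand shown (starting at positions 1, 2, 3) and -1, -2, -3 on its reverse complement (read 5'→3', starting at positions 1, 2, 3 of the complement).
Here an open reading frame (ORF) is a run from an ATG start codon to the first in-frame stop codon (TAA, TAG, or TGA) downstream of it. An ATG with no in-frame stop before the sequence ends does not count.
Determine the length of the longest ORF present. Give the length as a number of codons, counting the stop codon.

4

Reverse complement (5'→3'): AGGTCTGTACAATGGTATAACATGCAAAGTTAGTTGGGTGACCCAAGATCTGCGC
Frame +1: GCG CAG ATC TTG GGT CAC CCA ACT AAC TTT GCA TGT TAT ACC ATT GTA CAG ACC — no ATG→stop ORF.
Frame +2: CGC AGA TCT TGG GTC ACC CAA CTA ACT TTG CAT GTT ATA CCA TTG TAC AGA CCT — no ATG→stop ORF.
Frame +3: GCA GAT CTT GGG TCA CCC AAC TAA CTT TGC ATG TTA TAC CAT TGT ACA GAC — no ATG→stop ORF.
Frame -1: AGG TCT GTA CAA TGG TAT AAC ATG CAA AGT TAG TTG GGT GAC CCA AGA TCT GCG — ATG at 22, stop TAG at 31 → 12 nt.
Frame -2: GGT CTG TAC AAT GGT ATA ACA TGC AAA GTT AGT TGG GTG ACC CAA GAT CTG CGC — no ATG→stop ORF.
Frame -3: GTC TGT ACA ATG GTA TAA CAT GCA AAG TTA GTT GGG TGA CCC AAG ATC TGC — ATG at 12, stop TAA at 18 → 9 nt.
Longest: frame -1, positions 22–33, 12 nt = 4 codons = 3 aa. → 4 codons.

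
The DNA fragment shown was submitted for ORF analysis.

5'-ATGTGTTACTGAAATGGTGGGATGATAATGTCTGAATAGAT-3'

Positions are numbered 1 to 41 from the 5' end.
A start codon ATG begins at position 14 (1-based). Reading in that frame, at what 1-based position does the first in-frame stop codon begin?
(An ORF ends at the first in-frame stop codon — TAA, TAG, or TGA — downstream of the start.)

Codons from position 14: ATG (14–16), GTG (17–19), GGA (20–22), TGA (23–25).
TGA is a stop codon; it begins at position 23.

23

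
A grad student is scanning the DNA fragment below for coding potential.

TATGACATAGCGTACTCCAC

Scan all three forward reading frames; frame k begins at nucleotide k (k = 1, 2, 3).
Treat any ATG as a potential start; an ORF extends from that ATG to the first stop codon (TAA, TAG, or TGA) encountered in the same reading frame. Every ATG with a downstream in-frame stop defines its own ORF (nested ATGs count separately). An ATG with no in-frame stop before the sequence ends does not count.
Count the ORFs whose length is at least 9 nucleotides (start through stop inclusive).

Frame 1: TAT GAC ATA GCG TAC TCC — no ATG→stop ORF.
Frame 2: ATG ACA TAG CGT ACT CCA — ATG at 2, stop TAG at 8 → 9 nt.
Frame 3: TGA CAT AGC GTA CTC CAC — no ATG→stop ORF.
ORFs ≥ 9 nucleotides: frame 2 2–10 (9 nucleotides). Count = 1.

1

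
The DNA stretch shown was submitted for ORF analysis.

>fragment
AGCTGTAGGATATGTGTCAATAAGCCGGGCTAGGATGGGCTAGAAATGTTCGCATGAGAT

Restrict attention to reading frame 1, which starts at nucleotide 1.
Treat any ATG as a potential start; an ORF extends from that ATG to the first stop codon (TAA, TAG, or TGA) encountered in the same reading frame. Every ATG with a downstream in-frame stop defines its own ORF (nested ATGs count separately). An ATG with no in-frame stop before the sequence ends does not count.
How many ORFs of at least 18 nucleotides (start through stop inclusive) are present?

Frame 1: AGC TGT AGG ATA TGT GTC AAT AAG CCG GGC TAG GAT GGG CTA GAA ATG TTC GCA TGA GAT — ATG at 46, stop TGA at 55 → 12 nt.
No ORF reaches 18 nucleotides. Count = 0.

0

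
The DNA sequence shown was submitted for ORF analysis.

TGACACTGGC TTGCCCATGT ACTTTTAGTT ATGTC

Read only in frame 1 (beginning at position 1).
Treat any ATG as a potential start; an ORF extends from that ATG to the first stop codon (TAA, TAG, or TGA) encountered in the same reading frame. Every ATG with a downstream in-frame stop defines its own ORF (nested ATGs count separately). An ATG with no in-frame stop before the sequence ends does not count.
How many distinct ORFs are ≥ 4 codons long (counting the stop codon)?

Frame 1: TGA CAC TGG CTT GCC CAT GTA CTT TTA GTT ATG — no ATG→stop ORF.
No ORF reaches 4 codons. Count = 0.

0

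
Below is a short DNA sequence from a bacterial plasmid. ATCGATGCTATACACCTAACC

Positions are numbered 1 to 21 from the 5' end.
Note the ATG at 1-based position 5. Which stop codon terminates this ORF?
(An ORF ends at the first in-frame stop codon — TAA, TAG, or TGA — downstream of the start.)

Codons from position 5: ATG (5–7), CTA (8–10), TAC (11–13), ACC (14–16), TAA (17–19).
The first in-frame stop codon is TAA.

TAA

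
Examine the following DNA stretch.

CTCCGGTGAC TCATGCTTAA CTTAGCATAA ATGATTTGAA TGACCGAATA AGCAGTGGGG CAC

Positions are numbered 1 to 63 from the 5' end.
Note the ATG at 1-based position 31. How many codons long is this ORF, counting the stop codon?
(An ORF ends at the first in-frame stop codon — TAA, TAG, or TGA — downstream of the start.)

3

Codons from position 31: ATG (31–33), ATT (34–36), TGA (37–39).
TGA is the first in-frame stop; that's 3 codons including the stop.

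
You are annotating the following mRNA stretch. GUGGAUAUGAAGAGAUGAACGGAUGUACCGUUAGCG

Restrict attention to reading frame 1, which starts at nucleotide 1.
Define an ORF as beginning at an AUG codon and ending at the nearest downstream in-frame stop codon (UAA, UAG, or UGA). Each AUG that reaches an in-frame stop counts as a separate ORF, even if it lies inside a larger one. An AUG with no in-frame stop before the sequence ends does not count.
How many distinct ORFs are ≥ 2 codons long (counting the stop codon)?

1

Frame 1: GUG GAU AUG AAG AGA UGA ACG GAU GUA CCG UUA GCG — AUG at 7, stop UGA at 16 → 12 nt.
ORFs ≥ 2 codons: frame 1 7–18 (4 codons). Count = 1.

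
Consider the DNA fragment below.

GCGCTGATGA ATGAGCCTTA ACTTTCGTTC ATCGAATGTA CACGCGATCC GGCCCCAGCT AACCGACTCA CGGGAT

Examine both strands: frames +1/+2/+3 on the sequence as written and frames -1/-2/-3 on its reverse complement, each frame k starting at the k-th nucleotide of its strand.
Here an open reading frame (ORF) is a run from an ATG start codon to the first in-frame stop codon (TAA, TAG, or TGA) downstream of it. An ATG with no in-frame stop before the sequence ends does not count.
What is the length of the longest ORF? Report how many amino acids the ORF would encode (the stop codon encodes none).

8

Reverse complement (5'→3'): ATCCCGTGAGTCGGTTAGCTGGGGCCGGATCGCGTGTACATTCGATGAACGAAAGTTAAGGCTCATTCATCAGCGC
Frame +1: GCG CTG ATG AAT GAG CCT TAA CTT TCG TTC ATC GAA TGT ACA CGC GAT CCG GCC CCA GCT AAC CGA CTC ACG GGA — ATG at 7, stop TAA at 19 → 15 nt.
Frame +2: CGC TGA TGA ATG AGC CTT AAC TTT CGT TCA TCG AAT GTA CAC GCG ATC CGG CCC CAG CTA ACC GAC TCA CGG GAT — no ATG→stop ORF.
Frame +3: GCT GAT GAA TGA GCC TTA ACT TTC GTT CAT CGA ATG TAC ACG CGA TCC GGC CCC AGC TAA CCG ACT CAC GGG — ATG at 36, stop TAA at 60 → 27 nt.
Frame -1: ATC CCG TGA GTC GGT TAG CTG GGG CCG GAT CGC GTG TAC ATT CGA TGA ACG AAA GTT AAG GCT CAT TCA TCA GCG — no ATG→stop ORF.
Frame -2: TCC CGT GAG TCG GTT AGC TGG GGC CGG ATC GCG TGT ACA TTC GAT GAA CGA AAG TTA AGG CTC ATT CAT CAG CGC — no ATG→stop ORF.
Frame -3: CCC GTG AGT CGG TTA GCT GGG GCC GGA TCG CGT GTA CAT TCG ATG AAC GAA AGT TAA GGC TCA TTC ATC AGC — ATG at 45, stop TAA at 57 → 15 nt.
Longest: frame +3, positions 36–62, 27 nt = 9 codons = 8 aa. → 8 amino acids.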